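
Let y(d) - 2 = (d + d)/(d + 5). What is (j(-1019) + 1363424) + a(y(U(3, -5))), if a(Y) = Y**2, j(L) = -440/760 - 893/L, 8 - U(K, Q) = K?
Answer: 26397432071/19361 ≈ 1.3634e+6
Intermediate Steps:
U(K, Q) = 8 - K
j(L) = -11/19 - 893/L (j(L) = -440*1/760 - 893/L = -11/19 - 893/L)
y(d) = 2 + 2*d/(5 + d) (y(d) = 2 + (d + d)/(d + 5) = 2 + (2*d)/(5 + d) = 2 + 2*d/(5 + d))
(j(-1019) + 1363424) + a(y(U(3, -5))) = ((-11/19 - 893/(-1019)) + 1363424) + (2*(5 + 2*(8 - 1*3))/(5 + (8 - 1*3)))**2 = ((-11/19 - 893*(-1/1019)) + 1363424) + (2*(5 + 2*(8 - 3))/(5 + (8 - 3)))**2 = ((-11/19 + 893/1019) + 1363424) + (2*(5 + 2*5)/(5 + 5))**2 = (5758/19361 + 1363424) + (2*(5 + 10)/10)**2 = 26397257822/19361 + (2*(1/10)*15)**2 = 26397257822/19361 + 3**2 = 26397257822/19361 + 9 = 26397432071/19361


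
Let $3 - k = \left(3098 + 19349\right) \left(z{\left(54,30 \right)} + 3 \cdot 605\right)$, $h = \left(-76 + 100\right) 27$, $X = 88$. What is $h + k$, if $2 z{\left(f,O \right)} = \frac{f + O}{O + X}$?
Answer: $- \frac{2404169973}{59} \approx -4.0749 \cdot 10^{7}$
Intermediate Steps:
$z{\left(f,O \right)} = \frac{O + f}{2 \left(88 + O\right)}$ ($z{\left(f,O \right)} = \frac{\left(f + O\right) \frac{1}{O + 88}}{2} = \frac{\left(O + f\right) \frac{1}{88 + O}}{2} = \frac{\frac{1}{88 + O} \left(O + f\right)}{2} = \frac{O + f}{2 \left(88 + O\right)}$)
$h = 648$ ($h = 24 \cdot 27 = 648$)
$k = - \frac{2404208205}{59}$ ($k = 3 - \left(3098 + 19349\right) \left(\frac{30 + 54}{2 \left(88 + 30\right)} + 3 \cdot 605\right) = 3 - 22447 \left(\frac{1}{2} \cdot \frac{1}{118} \cdot 84 + 1815\right) = 3 - 22447 \left(\frac{21}{59} + 1815\right) = 3 - 22447 \cdot \frac{107106}{59} = 3 - \frac{2404208382}{59} = - \frac{2404208205}{59} \approx -4.0749 \cdot 10^{7}$)
$h + k = 648 - \frac{2404208205}{59} = - \frac{2404169973}{59}$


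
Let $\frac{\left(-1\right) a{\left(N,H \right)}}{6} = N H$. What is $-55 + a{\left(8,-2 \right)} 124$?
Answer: $11849$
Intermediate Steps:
$a{\left(N,H \right)} = - 6 H N$ ($a{\left(N,H \right)} = - 6 N H = - 6 H N$)
$-55 + a{\left(8,-2 \right)} 124 = -55 + \left(-6\right) \left(-2\right) 8 \cdot 124 = -55 + 96 \cdot 124 = -55 + 11904 = 11849$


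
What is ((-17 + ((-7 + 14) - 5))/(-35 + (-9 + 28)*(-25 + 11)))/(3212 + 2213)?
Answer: 3/326585 ≈ 9.1860e-6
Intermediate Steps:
((-17 + ((-7 + 14) - 5))/(-35 + (-9 + 28)*(-25 + 11)))/(3212 + 2213) = ((-17 + (7 - 5))/(-35 + 19*(-14)))/5425 = ((-17 + 2)/(-35 - 266))*(1/5425) = -15/(-301)*(1/5425) = -15*(-1/301)*(1/5425) = (15/301)*(1/5425) = 3/326585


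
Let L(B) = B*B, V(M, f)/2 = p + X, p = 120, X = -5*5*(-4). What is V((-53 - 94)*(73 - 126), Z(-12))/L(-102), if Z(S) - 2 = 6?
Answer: 110/2601 ≈ 0.042291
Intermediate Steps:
Z(S) = 8 (Z(S) = 2 + 6 = 8)
X = 100 (X = -25*(-4) = 100)
V(M, f) = 440 (V(M, f) = 2*(120 + 100) = 2*220 = 440)
L(B) = B²
V((-53 - 94)*(73 - 126), Z(-12))/L(-102) = 440/((-102)²) = 440/10404 = 440*(1/10404) = 110/2601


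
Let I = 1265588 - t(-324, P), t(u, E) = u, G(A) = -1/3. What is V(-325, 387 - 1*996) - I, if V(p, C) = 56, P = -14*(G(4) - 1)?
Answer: -1265856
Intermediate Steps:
G(A) = -1/3 (G(A) = -1*1/3 = -1/3)
P = 56/3 (P = -14*(-1/3 - 1) = -14*(-4/3) = 56/3 ≈ 18.667)
I = 1265912 (I = 1265588 - 1*(-324) = 1265588 + 324 = 1265912)
V(-325, 387 - 1*996) - I = 56 - 1*1265912 = 56 - 1265912 = -1265856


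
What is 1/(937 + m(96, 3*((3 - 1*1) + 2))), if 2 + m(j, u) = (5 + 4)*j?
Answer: 1/1799 ≈ 0.00055586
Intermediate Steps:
m(j, u) = -2 + 9*j (m(j, u) = -2 + (5 + 4)*j = -2 + 9*j)
1/(937 + m(96, 3*((3 - 1*1) + 2))) = 1/(937 + (-2 + 9*96)) = 1/(937 + (-2 + 864)) = 1/(937 + 862) = 1/1799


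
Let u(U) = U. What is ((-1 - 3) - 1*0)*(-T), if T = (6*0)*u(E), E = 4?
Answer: 0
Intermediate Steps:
T = 0 (T = (6*0)*4 = 0*4 = 0)
((-1 - 3) - 1*0)*(-T) = ((-1 - 3) - 1*0)*(-1*0) = (-4 + 0)*0 = -4*0 = 0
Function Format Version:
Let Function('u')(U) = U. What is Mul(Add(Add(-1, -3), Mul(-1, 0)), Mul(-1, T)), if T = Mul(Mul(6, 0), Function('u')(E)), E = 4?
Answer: 0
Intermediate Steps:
T = 0 (T = Mul(Mul(6, 0), 4) = Mul(0, 4) = 0)
Mul(Add(Add(-1, -3), Mul(-1, 0)), Mul(-1, T)) = Mul(Add(Add(-1, -3), Mul(-1, 0)), Mul(-1, 0)) = Mul(Add(-4, 0), 0) = Mul(-4, 0) = 0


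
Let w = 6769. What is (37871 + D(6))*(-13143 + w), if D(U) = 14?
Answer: -241478990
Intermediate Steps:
(37871 + D(6))*(-13143 + w) = (37871 + 14)*(-13143 + 6769) = 37885*(-6374) = -241478990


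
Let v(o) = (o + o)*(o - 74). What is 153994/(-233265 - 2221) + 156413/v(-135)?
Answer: 740610271/349696710 ≈ 2.1179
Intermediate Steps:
v(o) = 2*o*(-74 + o) (v(o) = (2*o)*(-74 + o) = 2*o*(-74 + o))
153994/(-233265 - 2221) + 156413/v(-135) = 153994/(-233265 - 2221) + 156413/((2*(-135)*(-74 - 135))) = 153994/(-235486) + 156413/((2*(-135)*(-209))) = 153994*(-1/235486) + 156413/56430 = -76997/117743 + 156413*(1/56430) = -76997/117743 + 156413/56430 = 740610271/349696710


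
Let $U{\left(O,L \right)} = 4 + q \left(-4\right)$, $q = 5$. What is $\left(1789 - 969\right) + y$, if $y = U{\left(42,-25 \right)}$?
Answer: $804$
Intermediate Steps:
$U{\left(O,L \right)} = -16$ ($U{\left(O,L \right)} = 4 + 5 \left(-4\right) = 4 - 20 = -16$)
$y = -16$
$\left(1789 - 969\right) + y = \left(1789 - 969\right) - 16 = 820 - 16 = 804$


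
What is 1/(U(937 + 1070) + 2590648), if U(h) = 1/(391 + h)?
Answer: 2398/6212373905 ≈ 3.8600e-7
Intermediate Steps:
1/(U(937 + 1070) + 2590648) = 1/(1/(391 + (937 + 1070)) + 2590648) = 1/(1/(391 + 2007) + 2590648) = 1/(1/2398 + 2590648) = 1/(6212373905/2398) = 2398/6212373905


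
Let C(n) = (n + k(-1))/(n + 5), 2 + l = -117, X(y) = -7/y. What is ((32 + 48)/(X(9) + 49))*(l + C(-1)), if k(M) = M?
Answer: -43020/217 ≈ -198.25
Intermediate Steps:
l = -119 (l = -2 - 117 = -119)
C(n) = (-1 + n)/(5 + n) (C(n) = (n - 1)/(n + 5) = (-1 + n)/(5 + n))
((32 + 48)/(X(9) + 49))*(l + C(-1)) = ((32 + 48)/(-7/9 + 49))*(-119 + (-1 - 1)/(5 - 1)) = (80/(-7*⅑ + 49))*(-119 - 2/4) = (80/(-7/9 + 49))*(-119 + (¼)*(-2)) = (80/(434/9))*(-119 - ½) = (80*(9/434))*(-239/2) = (360/217)*(-239/2) = -43020/217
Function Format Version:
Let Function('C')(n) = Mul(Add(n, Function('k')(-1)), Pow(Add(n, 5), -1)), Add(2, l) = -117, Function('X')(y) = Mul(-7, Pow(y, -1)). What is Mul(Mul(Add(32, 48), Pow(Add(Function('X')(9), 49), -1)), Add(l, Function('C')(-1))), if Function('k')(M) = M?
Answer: Rational(-43020, 217) ≈ -198.25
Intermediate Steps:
l = -119 (l = Add(-2, -117) = -119)
Function('C')(n) = Mul(Pow(Add(5, n), -1), Add(-1, n)) (Function('C')(n) = Mul(Add(n, -1), Pow(Add(n, 5), -1)) = Mul(Add(-1, n), Pow(Add(5, n), -1)) = Mul(Pow(Add(5, n), -1), Add(-1, n)))
Mul(Mul(Add(32, 48), Pow(Add(Function('X')(9), 49), -1)), Add(l, Function('C')(-1))) = Mul(Mul(Add(32, 48), Pow(Add(Mul(-7, Pow(9, -1)), 49), -1)), Add(-119, Mul(Pow(Add(5, -1), -1), Add(-1, -1)))) = Mul(Mul(80, Pow(Add(Mul(-7, Rational(1, 9)), 49), -1)), Add(-119, Mul(Pow(4, -1), -2))) = Mul(Mul(80, Pow(Add(Rational(-7, 9), 49), -1)), Add(-119, Mul(Rational(1, 4), -2))) = Mul(Mul(80, Pow(Rational(434, 9), -1)), Add(-119, Rational(-1, 2))) = Mul(Mul(80, Rational(9, 434)), Rational(-239, 2)) = Mul(Rational(360, 217), Rational(-239, 2)) = Rational(-43020, 217)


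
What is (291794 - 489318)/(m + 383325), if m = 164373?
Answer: -98762/273849 ≈ -0.36064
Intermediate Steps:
(291794 - 489318)/(m + 383325) = (291794 - 489318)/(164373 + 383325) = -197524/547698 = -197524*1/547698 = -98762/273849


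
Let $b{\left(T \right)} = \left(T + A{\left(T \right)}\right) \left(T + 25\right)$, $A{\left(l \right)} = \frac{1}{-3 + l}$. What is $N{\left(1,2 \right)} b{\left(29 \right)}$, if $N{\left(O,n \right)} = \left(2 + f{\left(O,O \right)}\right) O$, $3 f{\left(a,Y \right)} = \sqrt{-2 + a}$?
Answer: $\frac{40770}{13} + \frac{6795 i}{13} \approx 3136.2 + 522.69 i$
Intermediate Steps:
$f{\left(a,Y \right)} = \frac{\sqrt{-2 + a}}{3}$
$b{\left(T \right)} = \left(25 + T\right) \left(T + \frac{1}{-3 + T}\right)$ ($b{\left(T \right)} = \left(T + \frac{1}{-3 + T}\right) \left(T + 25\right) = \left(T + \frac{1}{-3 + T}\right) \left(25 + T\right) = \left(25 + T\right) \left(T + \frac{1}{-3 + T}\right)$)
$N{\left(O,n \right)} = O \left(2 + \frac{\sqrt{-2 + O}}{3}\right)$ ($N{\left(O,n \right)} = \left(2 + \frac{\sqrt{-2 + O}}{3}\right) O = O \left(2 + \frac{\sqrt{-2 + O}}{3}\right)$)
$N{\left(1,2 \right)} b{\left(29 \right)} = \frac{1}{3} \cdot 1 \left(6 + \sqrt{-2 + 1}\right) \frac{25 + 29 + 29 \left(-3 + 29\right) \left(25 + 29\right)}{-3 + 29} = \frac{1}{3} \cdot 1 \left(6 + \sqrt{-1}\right) \frac{25 + 29 + 29 \cdot 26 \cdot 54}{26} = \frac{1}{3} \cdot 1 \left(6 + i\right) \frac{25 + 29 + 40716}{26} = \left(2 + \frac{i}{3}\right) \frac{1}{26} \cdot 40770 = \left(2 + \frac{i}{3}\right) \frac{20385}{13} = \frac{40770}{13} + \frac{6795 i}{13}$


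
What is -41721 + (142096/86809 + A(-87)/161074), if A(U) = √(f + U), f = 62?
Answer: -3621616193/86809 + 5*I/161074 ≈ -41719.0 + 3.1042e-5*I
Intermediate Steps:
A(U) = √(62 + U)
-41721 + (142096/86809 + A(-87)/161074) = -41721 + (142096/86809 + √(62 - 87)/161074) = -41721 + (142096*(1/86809) + √(-25)*(1/161074)) = -41721 + (142096/86809 + (5*I)*(1/161074)) = -41721 + (142096/86809 + 5*I/161074) = -3621616193/86809 + 5*I/161074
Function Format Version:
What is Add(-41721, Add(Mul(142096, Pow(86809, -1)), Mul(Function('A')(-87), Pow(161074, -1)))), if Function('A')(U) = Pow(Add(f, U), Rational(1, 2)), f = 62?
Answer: Add(Rational(-3621616193, 86809), Mul(Rational(5, 161074), I)) ≈ Add(-41719., Mul(3.1042e-5, I))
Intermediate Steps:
Function('A')(U) = Pow(Add(62, U), Rational(1, 2))
Add(-41721, Add(Mul(142096, Pow(86809, -1)), Mul(Function('A')(-87), Pow(161074, -1)))) = Add(-41721, Add(Mul(142096, Pow(86809, -1)), Mul(Pow(Add(62, -87), Rational(1, 2)), Pow(161074, -1)))) = Add(-41721, Add(Mul(142096, Rational(1, 86809)), Mul(Pow(-25, Rational(1, 2)), Rational(1, 161074)))) = Add(-41721, Add(Rational(142096, 86809), Mul(Mul(5, I), Rational(1, 161074)))) = Add(-41721, Add(Rational(142096, 86809), Mul(Rational(5, 161074), I))) = Add(Rational(-3621616193, 86809), Mul(Rational(5, 161074), I))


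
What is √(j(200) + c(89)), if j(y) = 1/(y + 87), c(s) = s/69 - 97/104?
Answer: √382429238646/1029756 ≈ 0.60054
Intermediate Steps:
c(s) = -97/104 + s/69 (c(s) = s*(1/69) - 97*1/104 = s/69 - 97/104 = -97/104 + s/69)
j(y) = 1/(87 + y)
√(j(200) + c(89)) = √(1/(87 + 200) + (-97/104 + (1/69)*89)) = √(1/287 + (-97/104 + 89/69)) = √(1/287 + 2563/7176) = √(742757/2059512) = √382429238646/1029756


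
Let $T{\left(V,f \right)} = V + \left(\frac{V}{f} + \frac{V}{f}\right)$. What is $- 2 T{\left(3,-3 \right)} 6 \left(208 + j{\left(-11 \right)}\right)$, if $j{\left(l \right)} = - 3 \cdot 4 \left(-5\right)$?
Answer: $-3216$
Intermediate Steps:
$j{\left(l \right)} = 60$ ($j{\left(l \right)} = \left(-3\right) \left(-20\right) = 60$)
$T{\left(V,f \right)} = V + \frac{2 V}{f}$
$- 2 T{\left(3,-3 \right)} 6 \left(208 + j{\left(-11 \right)}\right) = - 2 \frac{3 \left(2 - 3\right)}{-3} \cdot 6 \left(208 + 60\right) = - 2 \cdot 3 \left(- \frac{1}{3}\right) \left(-1\right) 6 \cdot 268 = \left(-2\right) 1 \cdot 6 \cdot 268 = \left(-2\right) 6 \cdot 268 = \left(-12\right) 268 = -3216$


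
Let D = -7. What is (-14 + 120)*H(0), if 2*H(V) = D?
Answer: -371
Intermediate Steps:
H(V) = -7/2 (H(V) = (½)*(-7) = -7/2)
(-14 + 120)*H(0) = (-14 + 120)*(-7/2) = 106*(-7/2) = -371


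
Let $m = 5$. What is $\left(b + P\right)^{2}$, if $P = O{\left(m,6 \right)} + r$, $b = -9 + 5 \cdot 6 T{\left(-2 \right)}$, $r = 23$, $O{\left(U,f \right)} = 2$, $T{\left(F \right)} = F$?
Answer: $1936$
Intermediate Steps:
$b = -69$ ($b = -9 + 5 \cdot 6 \left(-2\right) = -9 + 30 \left(-2\right) = -9 - 60 = -69$)
$P = 25$ ($P = 2 + 23 = 25$)
$\left(b + P\right)^{2} = \left(-69 + 25\right)^{2} = \left(-44\right)^{2} = 1936$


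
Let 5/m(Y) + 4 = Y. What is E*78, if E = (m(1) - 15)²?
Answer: 65000/3 ≈ 21667.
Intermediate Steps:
m(Y) = 5/(-4 + Y)
E = 2500/9 (E = (5/(-4 + 1) - 15)² = (5/(-3) - 15)² = (5*(-⅓) - 15)² = (-5/3 - 15)² = (-50/3)² = 2500/9 ≈ 277.78)
E*78 = (2500/9)*78 = 65000/3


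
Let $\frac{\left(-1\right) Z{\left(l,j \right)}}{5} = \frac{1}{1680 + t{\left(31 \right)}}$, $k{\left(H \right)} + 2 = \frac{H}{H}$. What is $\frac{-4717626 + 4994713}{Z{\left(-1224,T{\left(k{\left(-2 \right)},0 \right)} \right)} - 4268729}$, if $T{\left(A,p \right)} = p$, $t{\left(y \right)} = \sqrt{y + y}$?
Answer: $- \frac{3338287671532835774}{51428776534988248283} - \frac{1385435 \sqrt{62}}{51428776534988248283} \approx -0.064911$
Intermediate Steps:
$k{\left(H \right)} = -1$ ($k{\left(H \right)} = -2 + \frac{H}{H} = -2 + 1 = -1$)
$t{\left(y \right)} = \sqrt{2} \sqrt{y}$ ($t{\left(y \right)} = \sqrt{2 y} = \sqrt{2} \sqrt{y}$)
$Z{\left(l,j \right)} = - \frac{5}{1680 + \sqrt{62}}$ ($Z{\left(l,j \right)} = - \frac{5}{1680 + \sqrt{2} \sqrt{31}} = - \frac{5}{1680 + \sqrt{62}}$)
$\frac{-4717626 + 4994713}{Z{\left(-1224,T{\left(k{\left(-2 \right)},0 \right)} \right)} - 4268729} = \frac{-4717626 + 4994713}{\left(- \frac{4200}{1411169} + \frac{5 \sqrt{62}}{2822338}\right) - 4268729} = \frac{277087}{- \frac{6023898038401}{1411169} + \frac{5 \sqrt{62}}{2822338}}$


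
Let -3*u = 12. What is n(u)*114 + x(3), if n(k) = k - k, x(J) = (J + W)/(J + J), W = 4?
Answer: 7/6 ≈ 1.1667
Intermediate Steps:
x(J) = (4 + J)/(2*J) (x(J) = (J + 4)/(J + J) = (4 + J)/((2*J)) = (4 + J)*(1/(2*J)) = (4 + J)/(2*J))
u = -4 (u = -1/3*12 = -4)
n(k) = 0
n(u)*114 + x(3) = 0*114 + (1/2)*(4 + 3)/3 = 0 + (1/2)*(1/3)*7 = 0 + 7/6 = 7/6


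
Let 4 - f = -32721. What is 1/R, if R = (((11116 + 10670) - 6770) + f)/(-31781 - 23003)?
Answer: -54784/47741 ≈ -1.1475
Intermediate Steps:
f = 32725 (f = 4 - 1*(-32721) = 4 + 32721 = 32725)
R = -47741/54784 (R = (((11116 + 10670) - 6770) + 32725)/(-31781 - 23003) = ((21786 - 6770) + 32725)/(-54784) = (15016 + 32725)*(-1/54784) = 47741*(-1/54784) = -47741/54784 ≈ -0.87144)
1/R = 1/(-47741/54784) = -54784/47741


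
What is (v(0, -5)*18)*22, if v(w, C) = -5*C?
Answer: 9900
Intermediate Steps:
(v(0, -5)*18)*22 = (-5*(-5)*18)*22 = (25*18)*22 = 450*22 = 9900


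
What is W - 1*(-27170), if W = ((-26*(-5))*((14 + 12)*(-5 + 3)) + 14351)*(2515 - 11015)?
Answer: -64496330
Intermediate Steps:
W = -64523500 (W = (130*(26*(-2)) + 14351)*(-8500) = (130*(-52) + 14351)*(-8500) = (-6760 + 14351)*(-8500) = 7591*(-8500) = -64523500)
W - 1*(-27170) = -64523500 - 1*(-27170) = -64523500 + 27170 = -64496330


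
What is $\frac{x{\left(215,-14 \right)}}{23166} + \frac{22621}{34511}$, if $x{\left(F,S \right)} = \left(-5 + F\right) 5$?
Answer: $\frac{93379106}{133246971} \approx 0.7008$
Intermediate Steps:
$x{\left(F,S \right)} = -25 + 5 F$
$\frac{x{\left(215,-14 \right)}}{23166} + \frac{22621}{34511} = \frac{-25 + 5 \cdot 215}{23166} + \frac{22621}{34511} = \left(-25 + 1075\right) \frac{1}{23166} + 22621 \cdot \frac{1}{34511} = 1050 \cdot \frac{1}{23166} + \frac{22621}{34511} = \frac{175}{3861} + \frac{22621}{34511} = \frac{93379106}{133246971}$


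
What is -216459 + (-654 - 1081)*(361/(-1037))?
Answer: -223841648/1037 ≈ -2.1586e+5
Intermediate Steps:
-216459 + (-654 - 1081)*(361/(-1037)) = -216459 - 626335*(-1)/1037 = -216459 - 1735*(-361/1037) = -216459 + 626335/1037 = -223841648/1037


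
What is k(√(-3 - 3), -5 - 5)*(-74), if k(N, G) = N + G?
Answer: 740 - 74*I*√6 ≈ 740.0 - 181.26*I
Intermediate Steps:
k(N, G) = G + N
k(√(-3 - 3), -5 - 5)*(-74) = ((-5 - 5) + √(-3 - 3))*(-74) = (-10 + √(-6))*(-74) = (-10 + I*√6)*(-74) = 740 - 74*I*√6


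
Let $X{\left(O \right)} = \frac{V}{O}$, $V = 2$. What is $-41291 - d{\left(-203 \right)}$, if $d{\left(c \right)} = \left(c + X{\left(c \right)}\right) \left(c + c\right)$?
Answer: $-123713$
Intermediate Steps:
$X{\left(O \right)} = \frac{2}{O}$
$d{\left(c \right)} = 2 c \left(c + \frac{2}{c}\right)$ ($d{\left(c \right)} = \left(c + \frac{2}{c}\right) \left(c + c\right) = \left(c + \frac{2}{c}\right) 2 c = 2 c \left(c + \frac{2}{c}\right)$)
$-41291 - d{\left(-203 \right)} = -41291 - \left(4 + 2 \left(-203\right)^{2}\right) = -41291 - \left(4 + 2 \cdot 41209\right) = -41291 - \left(4 + 82418\right) = -41291 - 82422 = -123713$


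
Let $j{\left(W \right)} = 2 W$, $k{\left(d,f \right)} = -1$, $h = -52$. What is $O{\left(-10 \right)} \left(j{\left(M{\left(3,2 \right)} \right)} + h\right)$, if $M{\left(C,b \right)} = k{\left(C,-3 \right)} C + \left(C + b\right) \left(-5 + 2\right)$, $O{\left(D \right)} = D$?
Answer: $880$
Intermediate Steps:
$M{\left(C,b \right)} = - 4 C - 3 b$ ($M{\left(C,b \right)} = - C + \left(C + b\right) \left(-5 + 2\right) = - C + \left(C + b\right) \left(-3\right) = - C - \left(3 C + 3 b\right) = - 4 C - 3 b$)
$O{\left(-10 \right)} \left(j{\left(M{\left(3,2 \right)} \right)} + h\right) = - 10 \left(2 \left(\left(-4\right) 3 - 6\right) - 52\right) = - 10 \left(2 \left(-12 - 6\right) - 52\right) = - 10 \left(2 \left(-18\right) - 52\right) = - 10 \left(-36 - 52\right) = \left(-10\right) \left(-88\right) = 880$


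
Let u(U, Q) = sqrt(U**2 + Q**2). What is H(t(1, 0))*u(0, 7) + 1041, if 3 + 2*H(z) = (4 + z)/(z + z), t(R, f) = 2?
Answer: 4143/4 ≈ 1035.8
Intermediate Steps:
H(z) = -3/2 + (4 + z)/(4*z) (H(z) = -3/2 + ((4 + z)/(z + z))/2 = -3/2 + ((4 + z)/((2*z)))/2 = -3/2 + ((4 + z)*(1/(2*z)))/2 = -3/2 + ((4 + z)/(2*z))/2 = -3/2 + (4 + z)/(4*z))
u(U, Q) = sqrt(Q**2 + U**2)
H(t(1, 0))*u(0, 7) + 1041 = (-5/4 + 1/2)*sqrt(7**2 + 0**2) + 1041 = (-5/4 + 1/2)*sqrt(49 + 0) + 1041 = -3*sqrt(49)/4 + 1041 = -3/4*7 + 1041 = -21/4 + 1041 = 4143/4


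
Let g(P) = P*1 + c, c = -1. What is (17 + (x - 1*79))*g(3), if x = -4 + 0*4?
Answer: -132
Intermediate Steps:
x = -4 (x = -4 + 0 = -4)
g(P) = -1 + P (g(P) = P*1 - 1 = P - 1 = -1 + P)
(17 + (x - 1*79))*g(3) = (17 + (-4 - 1*79))*(-1 + 3) = (17 + (-4 - 79))*2 = (17 - 83)*2 = -66*2 = -132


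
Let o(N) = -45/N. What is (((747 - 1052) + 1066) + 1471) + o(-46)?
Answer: 102717/46 ≈ 2233.0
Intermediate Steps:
(((747 - 1052) + 1066) + 1471) + o(-46) = (((747 - 1052) + 1066) + 1471) - 45/(-46) = ((-305 + 1066) + 1471) - 45*(-1/46) = (761 + 1471) + 45/46 = 2232 + 45/46 = 102717/46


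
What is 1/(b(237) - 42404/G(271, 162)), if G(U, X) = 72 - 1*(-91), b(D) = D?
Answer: -163/3773 ≈ -0.043202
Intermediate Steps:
G(U, X) = 163 (G(U, X) = 72 + 91 = 163)
1/(b(237) - 42404/G(271, 162)) = 1/(237 - 42404/163) = 1/(-3773/163) = -163/3773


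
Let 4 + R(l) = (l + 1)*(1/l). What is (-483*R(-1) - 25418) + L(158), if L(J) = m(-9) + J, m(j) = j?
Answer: -23337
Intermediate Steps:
L(J) = -9 + J
R(l) = -4 + (1 + l)/l (R(l) = -4 + (l + 1)*(1/l) = -4 + (1 + l)/l)
(-483*R(-1) - 25418) + L(158) = (-483*(-3 + 1/(-1)) - 25418) + (-9 + 158) = (-483*(-3 - 1) - 25418) + 149 = (-483*(-4) - 25418) + 149 = (1932 - 25418) + 149 = -23486 + 149 = -23337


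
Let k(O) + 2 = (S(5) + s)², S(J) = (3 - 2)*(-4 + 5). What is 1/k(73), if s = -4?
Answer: ⅐ ≈ 0.14286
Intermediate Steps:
S(J) = 1 (S(J) = 1*1 = 1)
k(O) = 7 (k(O) = -2 + (1 - 4)² = -2 + (-3)² = -2 + 9 = 7)
1/k(73) = 1/7 = ⅐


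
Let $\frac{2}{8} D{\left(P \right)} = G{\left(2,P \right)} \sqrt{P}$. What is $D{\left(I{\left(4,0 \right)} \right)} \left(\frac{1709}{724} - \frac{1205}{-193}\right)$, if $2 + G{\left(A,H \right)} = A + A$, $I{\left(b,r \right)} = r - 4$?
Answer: $\frac{4809028 i}{34933} \approx 137.66 i$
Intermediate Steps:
$I{\left(b,r \right)} = -4 + r$
$G{\left(A,H \right)} = -2 + 2 A$ ($G{\left(A,H \right)} = -2 + \left(A + A\right) = -2 + 2 A$)
$D{\left(P \right)} = 8 \sqrt{P}$ ($D{\left(P \right)} = 4 \left(-2 + 2 \cdot 2\right) \sqrt{P} = 4 \left(-2 + 4\right) \sqrt{P} = 4 \cdot 2 \sqrt{P} = 8 \sqrt{P}$)
$D{\left(I{\left(4,0 \right)} \right)} \left(\frac{1709}{724} - \frac{1205}{-193}\right) = 8 \sqrt{-4 + 0} \left(\frac{1709}{724} - \frac{1205}{-193}\right) = 8 \sqrt{-4} \left(1709 \cdot \frac{1}{724} - - \frac{1205}{193}\right) = 8 \cdot 2 i \left(\frac{1709}{724} + \frac{1205}{193}\right) = 16 i \frac{1202257}{139732} = \frac{4809028 i}{34933}$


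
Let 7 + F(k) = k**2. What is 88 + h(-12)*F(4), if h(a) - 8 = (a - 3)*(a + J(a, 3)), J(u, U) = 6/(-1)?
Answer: 2590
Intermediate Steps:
F(k) = -7 + k**2
J(u, U) = -6 (J(u, U) = 6*(-1) = -6)
h(a) = 8 + (-6 + a)*(-3 + a) (h(a) = 8 + (a - 3)*(a - 6) = 8 + (-3 + a)*(-6 + a) = 8 + (-6 + a)*(-3 + a))
88 + h(-12)*F(4) = 88 + (26 + (-12)**2 - 9*(-12))*(-7 + 4**2) = 88 + (26 + 144 + 108)*(-7 + 16) = 88 + 278*9 = 88 + 2502 = 2590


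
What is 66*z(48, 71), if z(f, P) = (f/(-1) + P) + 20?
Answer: 2838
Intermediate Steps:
z(f, P) = 20 + P - f (z(f, P) = (f*(-1) + P) + 20 = (-f + P) + 20 = (P - f) + 20 = 20 + P - f)
66*z(48, 71) = 66*(20 + 71 - 1*48) = 66*(20 + 71 - 48) = 66*43 = 2838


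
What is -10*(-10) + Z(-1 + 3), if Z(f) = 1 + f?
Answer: 103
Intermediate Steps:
-10*(-10) + Z(-1 + 3) = -10*(-10) + (1 + (-1 + 3)) = 100 + (1 + 2) = 100 + 3 = 103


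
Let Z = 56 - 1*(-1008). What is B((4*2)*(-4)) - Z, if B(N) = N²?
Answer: -40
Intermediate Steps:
Z = 1064 (Z = 56 + 1008 = 1064)
B((4*2)*(-4)) - Z = ((4*2)*(-4))² - 1*1064 = (8*(-4))² - 1064 = (-32)² - 1064 = 1024 - 1064 = -40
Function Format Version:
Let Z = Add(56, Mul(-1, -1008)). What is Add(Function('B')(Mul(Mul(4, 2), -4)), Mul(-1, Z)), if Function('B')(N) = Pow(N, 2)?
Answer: -40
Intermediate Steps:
Z = 1064 (Z = Add(56, 1008) = 1064)
Add(Function('B')(Mul(Mul(4, 2), -4)), Mul(-1, Z)) = Add(Pow(Mul(Mul(4, 2), -4), 2), Mul(-1, 1064)) = Add(Pow(Mul(8, -4), 2), -1064) = Add(Pow(-32, 2), -1064) = Add(1024, -1064) = -40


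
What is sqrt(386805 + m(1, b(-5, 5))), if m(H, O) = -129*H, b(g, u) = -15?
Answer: 6*sqrt(10741) ≈ 621.83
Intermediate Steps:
sqrt(386805 + m(1, b(-5, 5))) = sqrt(386805 - 129*1) = sqrt(386805 - 129) = sqrt(386676) = 6*sqrt(10741)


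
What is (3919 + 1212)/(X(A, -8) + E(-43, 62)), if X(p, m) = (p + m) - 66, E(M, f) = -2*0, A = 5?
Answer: -5131/69 ≈ -74.362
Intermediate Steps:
E(M, f) = 0
X(p, m) = -66 + m + p (X(p, m) = (m + p) - 66 = -66 + m + p)
(3919 + 1212)/(X(A, -8) + E(-43, 62)) = (3919 + 1212)/((-66 - 8 + 5) + 0) = 5131/(-69 + 0) = 5131/(-69) = 5131*(-1/69) = -5131/69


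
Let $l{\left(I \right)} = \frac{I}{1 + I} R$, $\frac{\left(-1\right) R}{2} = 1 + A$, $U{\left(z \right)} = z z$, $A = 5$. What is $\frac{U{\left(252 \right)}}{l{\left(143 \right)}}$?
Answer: $- \frac{762048}{143} \approx -5329.0$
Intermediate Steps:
$U{\left(z \right)} = z^{2}$
$R = -12$ ($R = - 2 \left(1 + 5\right) = \left(-2\right) 6 = -12$)
$l{\left(I \right)} = - \frac{12 I}{1 + I}$ ($l{\left(I \right)} = \frac{I}{1 + I} \left(-12\right) = - \frac{12 I}{1 + I}$)
$\frac{U{\left(252 \right)}}{l{\left(143 \right)}} = \frac{252^{2}}{\left(-12\right) 143 \frac{1}{1 + 143}} = \frac{63504}{\left(-12\right) 143 \cdot \frac{1}{144}} = \frac{63504}{- \frac{143}{12}} = 63504 \left(- \frac{12}{143}\right) = - \frac{762048}{143}$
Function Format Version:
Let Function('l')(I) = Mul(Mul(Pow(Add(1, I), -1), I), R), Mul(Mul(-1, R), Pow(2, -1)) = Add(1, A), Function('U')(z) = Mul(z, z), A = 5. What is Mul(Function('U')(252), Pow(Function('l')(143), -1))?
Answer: Rational(-762048, 143) ≈ -5329.0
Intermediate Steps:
Function('U')(z) = Pow(z, 2)
R = -12 (R = Mul(-2, Add(1, 5)) = Mul(-2, 6) = -12)
Function('l')(I) = Mul(-12, I, Pow(Add(1, I), -1)) (Function('l')(I) = Mul(Mul(Pow(Add(1, I), -1), I), -12) = Mul(Mul(I, Pow(Add(1, I), -1)), -12) = Mul(-12, I, Pow(Add(1, I), -1)))
Mul(Function('U')(252), Pow(Function('l')(143), -1)) = Mul(Pow(252, 2), Pow(Mul(-12, 143, Pow(Add(1, 143), -1)), -1)) = Mul(63504, Pow(Mul(-12, 143, Pow(144, -1)), -1)) = Mul(63504, Pow(Mul(-12, 143, Rational(1, 144)), -1)) = Mul(63504, Pow(Rational(-143, 12), -1)) = Mul(63504, Rational(-12, 143)) = Rational(-762048, 143)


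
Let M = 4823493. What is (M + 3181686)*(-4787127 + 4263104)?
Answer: -4194897915117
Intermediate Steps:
(M + 3181686)*(-4787127 + 4263104) = (4823493 + 3181686)*(-4787127 + 4263104) = 8005179*(-524023) = -4194897915117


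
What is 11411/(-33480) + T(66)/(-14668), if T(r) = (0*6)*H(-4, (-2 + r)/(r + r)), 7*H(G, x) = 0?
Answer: -11411/33480 ≈ -0.34083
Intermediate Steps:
H(G, x) = 0 (H(G, x) = (1/7)*0 = 0)
T(r) = 0 (T(r) = (0*6)*0 = 0*0 = 0)
11411/(-33480) + T(66)/(-14668) = 11411/(-33480) + 0/(-14668) = 11411*(-1/33480) + 0*(-1/14668) = -11411/33480 + 0 = -11411/33480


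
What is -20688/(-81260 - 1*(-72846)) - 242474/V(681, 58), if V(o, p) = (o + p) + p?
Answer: -1011843950/3352979 ≈ -301.77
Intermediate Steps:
V(o, p) = o + 2*p
-20688/(-81260 - 1*(-72846)) - 242474/V(681, 58) = -20688/(-81260 - 1*(-72846)) - 242474/(681 + 2*58) = -20688/(-81260 + 72846) - 242474/(681 + 116) = -20688/(-8414) - 242474/797 = -20688*(-1/8414) - 242474*1/797 = 10344/4207 - 242474/797 = -1011843950/3352979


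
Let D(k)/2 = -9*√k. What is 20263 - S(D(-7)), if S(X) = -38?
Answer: 20301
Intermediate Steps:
D(k) = -18*√k (D(k) = 2*(-9*√k) = -18*√k)
20263 - S(D(-7)) = 20263 - 1*(-38) = 20263 + 38 = 20301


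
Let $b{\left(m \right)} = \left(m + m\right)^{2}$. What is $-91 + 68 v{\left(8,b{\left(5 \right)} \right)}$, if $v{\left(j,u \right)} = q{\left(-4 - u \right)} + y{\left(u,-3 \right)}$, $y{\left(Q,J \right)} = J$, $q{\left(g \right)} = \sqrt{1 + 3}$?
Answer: $-159$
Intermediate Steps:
$q{\left(g \right)} = 2$ ($q{\left(g \right)} = \sqrt{4} = 2$)
$b{\left(m \right)} = 4 m^{2}$ ($b{\left(m \right)} = \left(2 m\right)^{2} = 4 m^{2}$)
$v{\left(j,u \right)} = -1$ ($v{\left(j,u \right)} = 2 - 3 = -1$)
$-91 + 68 v{\left(8,b{\left(5 \right)} \right)} = -91 + 68 \left(-1\right) = -91 - 68 = -159$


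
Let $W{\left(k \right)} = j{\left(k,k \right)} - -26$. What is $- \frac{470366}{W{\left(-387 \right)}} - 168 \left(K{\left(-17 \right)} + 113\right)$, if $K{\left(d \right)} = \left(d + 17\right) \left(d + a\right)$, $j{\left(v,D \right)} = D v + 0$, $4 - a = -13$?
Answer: $- \frac{2844178646}{149795} \approx -18987.0$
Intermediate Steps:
$a = 17$ ($a = 4 - -13 = 4 + 13 = 17$)
$j{\left(v,D \right)} = D v$
$K{\left(d \right)} = \left(17 + d\right)^{2}$ ($K{\left(d \right)} = \left(d + 17\right) \left(d + 17\right) = \left(17 + d\right) \left(17 + d\right) = \left(17 + d\right)^{2}$)
$W{\left(k \right)} = 26 + k^{2}$ ($W{\left(k \right)} = k k - -26 = k^{2} + 26 = 26 + k^{2}$)
$- \frac{470366}{W{\left(-387 \right)}} - 168 \left(K{\left(-17 \right)} + 113\right) = - \frac{470366}{26 + \left(-387\right)^{2}} - 168 \left(\left(289 + \left(-17\right)^{2} + 34 \left(-17\right)\right) + 113\right) = - \frac{470366}{26 + 149769} - 168 \left(\left(289 + 289 - 578\right) + 113\right) = - \frac{470366}{149795} - 168 \left(0 + 113\right) = \left(-470366\right) \frac{1}{149795} - 18984 = - \frac{470366}{149795} - 18984 = - \frac{2844178646}{149795}$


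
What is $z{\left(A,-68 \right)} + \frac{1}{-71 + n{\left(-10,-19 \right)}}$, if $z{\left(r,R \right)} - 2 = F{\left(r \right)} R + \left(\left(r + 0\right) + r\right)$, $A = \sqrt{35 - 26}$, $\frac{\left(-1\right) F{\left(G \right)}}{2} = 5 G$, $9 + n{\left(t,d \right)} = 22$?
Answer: $\frac{118783}{58} \approx 2048.0$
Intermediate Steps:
$n{\left(t,d \right)} = 13$ ($n{\left(t,d \right)} = -9 + 22 = 13$)
$F{\left(G \right)} = - 10 G$ ($F{\left(G \right)} = - 2 \cdot 5 G = - 10 G$)
$A = 3$ ($A = \sqrt{9} = 3$)
$z{\left(r,R \right)} = 2 + 2 r - 10 R r$ ($z{\left(r,R \right)} = 2 + \left(- 10 r R + \left(\left(r + 0\right) + r\right)\right) = 2 - \left(- 2 r + 10 R r\right) = 2 + 2 r - 10 R r$)
$z{\left(A,-68 \right)} + \frac{1}{-71 + n{\left(-10,-19 \right)}} = \left(2 + 2 \cdot 3 - \left(-680\right) 3\right) + \frac{1}{-71 + 13} = \left(2 + 6 + 2040\right) + \frac{1}{-58} = 2048 - \frac{1}{58} = \frac{118783}{58}$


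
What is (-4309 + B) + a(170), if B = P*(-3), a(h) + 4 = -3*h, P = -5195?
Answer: 10762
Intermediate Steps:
a(h) = -4 - 3*h
B = 15585 (B = -5195*(-3) = 15585)
(-4309 + B) + a(170) = (-4309 + 15585) + (-4 - 3*170) = 11276 + (-4 - 510) = 11276 - 514 = 10762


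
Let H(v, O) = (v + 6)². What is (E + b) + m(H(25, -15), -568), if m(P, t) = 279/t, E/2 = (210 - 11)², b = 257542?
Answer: 191270313/568 ≈ 3.3674e+5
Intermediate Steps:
H(v, O) = (6 + v)²
E = 79202 (E = 2*(210 - 11)² = 2*199² = 2*39601 = 79202)
(E + b) + m(H(25, -15), -568) = (79202 + 257542) + 279/(-568) = 336744 + 279*(-1/568) = 336744 - 279/568 = 191270313/568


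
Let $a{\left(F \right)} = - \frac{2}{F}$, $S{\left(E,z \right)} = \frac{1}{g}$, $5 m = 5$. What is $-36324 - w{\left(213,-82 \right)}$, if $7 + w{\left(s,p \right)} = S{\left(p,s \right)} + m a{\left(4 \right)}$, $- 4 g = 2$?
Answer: $- \frac{72629}{2} \approx -36315.0$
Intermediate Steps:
$m = 1$ ($m = \frac{1}{5} \cdot 5 = 1$)
$g = - \frac{1}{2}$ ($g = \left(- \frac{1}{4}\right) 2 = - \frac{1}{2} \approx -0.5$)
$S{\left(E,z \right)} = -2$ ($S{\left(E,z \right)} = \frac{1}{- \frac{1}{2}} = -2$)
$w{\left(s,p \right)} = - \frac{19}{2}$ ($w{\left(s,p \right)} = -7 - \left(2 - - \frac{2}{4}\right) = -7 - \left(2 - \left(-2\right) \frac{1}{4}\right) = -7 + \left(-2 + 1 \left(- \frac{1}{2}\right)\right) = -7 - \frac{5}{2} = - \frac{19}{2}$)
$-36324 - w{\left(213,-82 \right)} = -36324 - - \frac{19}{2} = -36324 + \frac{19}{2} = - \frac{72629}{2}$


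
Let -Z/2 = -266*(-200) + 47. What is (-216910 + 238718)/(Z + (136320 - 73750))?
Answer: -5452/10981 ≈ -0.49649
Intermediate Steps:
Z = -106494 (Z = -2*(-266*(-200) + 47) = -2*(53200 + 47) = -2*53247 = -106494)
(-216910 + 238718)/(Z + (136320 - 73750)) = (-216910 + 238718)/(-106494 + (136320 - 73750)) = 21808/(-106494 + 62570) = 21808/(-43924) = 21808*(-1/43924) = -5452/10981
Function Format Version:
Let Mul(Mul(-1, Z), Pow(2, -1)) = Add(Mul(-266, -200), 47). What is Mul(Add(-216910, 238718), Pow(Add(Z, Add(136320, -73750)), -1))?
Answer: Rational(-5452, 10981) ≈ -0.49649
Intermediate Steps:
Z = -106494 (Z = Mul(-2, Add(Mul(-266, -200), 47)) = Mul(-2, Add(53200, 47)) = Mul(-2, 53247) = -106494)
Mul(Add(-216910, 238718), Pow(Add(Z, Add(136320, -73750)), -1)) = Mul(Add(-216910, 238718), Pow(Add(-106494, Add(136320, -73750)), -1)) = Mul(21808, Pow(Add(-106494, 62570), -1)) = Mul(21808, Pow(-43924, -1)) = Mul(21808, Rational(-1, 43924)) = Rational(-5452, 10981)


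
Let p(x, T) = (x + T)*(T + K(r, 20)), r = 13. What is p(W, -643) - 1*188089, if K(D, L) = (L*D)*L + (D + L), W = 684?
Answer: 101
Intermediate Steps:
K(D, L) = D + L + D*L² (K(D, L) = (D*L)*L + (D + L) = D*L² + (D + L) = D + L + D*L²)
p(x, T) = (5233 + T)*(T + x) (p(x, T) = (x + T)*(T + (13 + 20 + 13*20²)) = (T + x)*(T + (13 + 20 + 13*400)) = (T + x)*(T + (13 + 20 + 5200)) = (T + x)*(T + 5233) = (T + x)*(5233 + T) = (5233 + T)*(T + x))
p(W, -643) - 1*188089 = ((-643)² + 5233*(-643) + 5233*684 - 643*684) - 1*188089 = (413449 - 3364819 + 3579372 - 439812) - 188089 = 188190 - 188089 = 101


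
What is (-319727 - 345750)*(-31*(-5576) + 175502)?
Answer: -231824236766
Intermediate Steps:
(-319727 - 345750)*(-31*(-5576) + 175502) = -665477*(172856 + 175502) = -665477*348358 = -231824236766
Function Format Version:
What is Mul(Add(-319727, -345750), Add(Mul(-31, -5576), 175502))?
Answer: -231824236766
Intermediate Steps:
Mul(Add(-319727, -345750), Add(Mul(-31, -5576), 175502)) = Mul(-665477, Add(172856, 175502)) = Mul(-665477, 348358) = -231824236766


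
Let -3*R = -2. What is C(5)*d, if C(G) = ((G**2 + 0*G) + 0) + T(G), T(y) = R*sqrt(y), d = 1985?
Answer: 49625 + 3970*sqrt(5)/3 ≈ 52584.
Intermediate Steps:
R = 2/3 (R = -1/3*(-2) = 2/3 ≈ 0.66667)
T(y) = 2*sqrt(y)/3
C(G) = G**2 + 2*sqrt(G)/3 (C(G) = ((G**2 + 0*G) + 0) + 2*sqrt(G)/3 = ((G**2 + 0) + 0) + 2*sqrt(G)/3 = (G**2 + 0) + 2*sqrt(G)/3 = G**2 + 2*sqrt(G)/3)
C(5)*d = (5**2 + 2*sqrt(5)/3)*1985 = (25 + 2*sqrt(5)/3)*1985 = 49625 + 3970*sqrt(5)/3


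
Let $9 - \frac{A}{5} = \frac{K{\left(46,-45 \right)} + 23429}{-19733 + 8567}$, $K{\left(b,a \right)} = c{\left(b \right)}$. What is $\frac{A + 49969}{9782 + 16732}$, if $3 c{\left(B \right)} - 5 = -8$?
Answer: $\frac{139643366}{74013831} \approx 1.8867$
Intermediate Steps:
$c{\left(B \right)} = -1$ ($c{\left(B \right)} = \frac{5}{3} + \frac{1}{3} \left(-8\right) = \frac{5}{3} - \frac{8}{3} = -1$)
$K{\left(b,a \right)} = -1$
$A = \frac{309805}{5583}$ ($A = 45 - 5 \frac{-1 + 23429}{-19733 + 8567} = 45 - 5 \frac{23428}{-11166} = 45 - 5 \cdot 23428 \left(- \frac{1}{11166}\right) = 45 - - \frac{58570}{5583} = 45 + \frac{58570}{5583} = \frac{309805}{5583} \approx 55.491$)
$\frac{A + 49969}{9782 + 16732} = \frac{\frac{309805}{5583} + 49969}{9782 + 16732} = \frac{279286732}{5583 \cdot 26514} = \frac{279286732}{5583} \cdot \frac{1}{26514} = \frac{139643366}{74013831}$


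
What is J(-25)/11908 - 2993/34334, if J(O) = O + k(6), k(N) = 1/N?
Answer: -109479815/1226547816 ≈ -0.089258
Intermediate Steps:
J(O) = ⅙ + O (J(O) = O + 1/6 = O + ⅙ = ⅙ + O)
J(-25)/11908 - 2993/34334 = (⅙ - 25)/11908 - 2993/34334 = -149/6*1/11908 - 2993*1/34334 = -149/71448 - 2993/34334 = -109479815/1226547816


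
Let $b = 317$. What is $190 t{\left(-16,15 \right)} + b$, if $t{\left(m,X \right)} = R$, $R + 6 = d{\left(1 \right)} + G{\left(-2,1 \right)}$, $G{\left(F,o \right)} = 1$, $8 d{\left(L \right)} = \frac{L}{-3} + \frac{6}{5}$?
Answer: $- \frac{7349}{12} \approx -612.42$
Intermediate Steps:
$d{\left(L \right)} = \frac{3}{20} - \frac{L}{24}$ ($d{\left(L \right)} = \frac{\frac{L}{-3} + \frac{6}{5}}{8} = \frac{L \left(- \frac{1}{3}\right) + 6 \cdot \frac{1}{5}}{8} = \frac{- \frac{L}{3} + \frac{6}{5}}{8} = \frac{\frac{6}{5} - \frac{L}{3}}{8} = \frac{3}{20} - \frac{L}{24}$)
$R = - \frac{587}{120}$ ($R = -6 + \left(\left(\frac{3}{20} - \frac{1}{24}\right) + 1\right) = -6 + \left(\frac{13}{120} + 1\right) = -6 + \frac{133}{120} = - \frac{587}{120} \approx -4.8917$)
$t{\left(m,X \right)} = - \frac{587}{120}$
$190 t{\left(-16,15 \right)} + b = 190 \left(- \frac{587}{120}\right) + 317 = - \frac{11153}{12} + 317 = - \frac{7349}{12}$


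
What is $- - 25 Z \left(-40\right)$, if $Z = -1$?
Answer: $1000$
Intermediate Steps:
$- - 25 Z \left(-40\right) = - \left(-25\right) \left(-1\right) \left(-40\right) = - 25 \left(-40\right) = \left(-1\right) \left(-1000\right) = 1000$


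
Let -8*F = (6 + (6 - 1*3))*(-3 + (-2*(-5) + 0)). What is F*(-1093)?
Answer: 68859/8 ≈ 8607.4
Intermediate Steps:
F = -63/8 (F = -(6 + (6 - 1*3))*(-3 + (-2*(-5) + 0))/8 = -(6 + (6 - 3))*(-3 + (10 + 0))/8 = -(6 + 3)*(-3 + 10)/8 = -9*7/8 = -⅛*63 = -63/8 ≈ -7.8750)
F*(-1093) = -63/8*(-1093) = 68859/8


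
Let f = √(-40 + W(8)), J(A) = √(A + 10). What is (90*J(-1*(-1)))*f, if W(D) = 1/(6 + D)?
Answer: 45*I*√86086/7 ≈ 1886.2*I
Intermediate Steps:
J(A) = √(10 + A)
f = I*√7826/14 (f = √(-40 + 1/(6 + 8)) = √(-40 + 1/14) = √(-559/14) = I*√7826/14 ≈ 6.3189*I)
(90*J(-1*(-1)))*f = (90*√(10 - 1*(-1)))*(I*√7826/14) = (90*√(10 + 1))*(I*√7826/14) = (90*√11)*(I*√7826/14) = 45*I*√86086/7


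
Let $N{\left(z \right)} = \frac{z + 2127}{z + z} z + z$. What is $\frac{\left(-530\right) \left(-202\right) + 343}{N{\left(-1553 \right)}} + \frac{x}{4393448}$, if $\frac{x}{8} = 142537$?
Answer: $- \frac{19601078367}{231754382} \approx -84.577$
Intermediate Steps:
$x = 1140296$ ($x = 8 \cdot 142537 = 1140296$)
$N{\left(z \right)} = \frac{2127}{2} + \frac{3 z}{2}$ ($N{\left(z \right)} = \frac{2127 + z}{2 z} z + z = \left(\frac{2127}{2} + \frac{z}{2}\right) + z = \frac{2127}{2} + \frac{3 z}{2}$)
$\frac{\left(-530\right) \left(-202\right) + 343}{N{\left(-1553 \right)}} + \frac{x}{4393448} = \frac{\left(-530\right) \left(-202\right) + 343}{\frac{2127}{2} + \frac{3}{2} \left(-1553\right)} + \frac{1140296}{4393448} = \frac{107060 + 343}{\frac{2127}{2} - \frac{4659}{2}} + 1140296 \cdot \frac{1}{4393448} = \frac{107403}{-1266} + \frac{142537}{549181} = 107403 \left(- \frac{1}{1266}\right) + \frac{142537}{549181} = - \frac{35801}{422} + \frac{142537}{549181} = - \frac{19601078367}{231754382}$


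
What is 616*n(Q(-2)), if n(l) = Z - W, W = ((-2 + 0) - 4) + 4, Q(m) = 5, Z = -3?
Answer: -616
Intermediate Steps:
W = -2 (W = (-2 - 4) + 4 = -6 + 4 = -2)
n(l) = -1 (n(l) = -3 - 1*(-2) = -3 + 2 = -1)
616*n(Q(-2)) = 616*(-1) = -616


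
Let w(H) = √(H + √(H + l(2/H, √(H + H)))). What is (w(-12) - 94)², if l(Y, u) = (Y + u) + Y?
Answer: (282 - √3*√(-36 + √3*√(-37 + 6*I*√6)))²/9 ≈ 8725.9 - 636.49*I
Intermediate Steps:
l(Y, u) = u + 2*Y
w(H) = √(H + √(H + 4/H + √2*√H)) (w(H) = √(H + √(H + (√(H + H) + 2*(2/H)))) = √(H + √(H + (√(2*H) + 4/H))) = √(H + √(H + (√2*√H + 4/H))) = √(H + √(H + (4/H + √2*√H))) = √(H + √(H + 4/H + √2*√H)))
(w(-12) - 94)² = (√(-12 + √(-12 + 4/(-12) + √2*√(-12))) - 94)² = (√(-12 + √(-12 + 4*(-1/12) + √2*(2*I*√3))) - 94)² = (√(-12 + √(-12 - ⅓ + 2*I*√6)) - 94)² = (√(-12 + √(-37/3 + 2*I*√6)) - 94)² = (-94 + √(-12 + √(-37/3 + 2*I*√6)))²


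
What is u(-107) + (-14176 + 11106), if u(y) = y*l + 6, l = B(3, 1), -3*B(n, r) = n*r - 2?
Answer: -9085/3 ≈ -3028.3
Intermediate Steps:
B(n, r) = ⅔ - n*r/3 (B(n, r) = -(n*r - 2)/3 = -(-2 + n*r)/3 = ⅔ - n*r/3)
l = -⅓ (l = ⅔ - ⅓*3*1 = ⅔ - 1 = -⅓ ≈ -0.33333)
u(y) = 6 - y/3 (u(y) = y*(-⅓) + 6 = -y/3 + 6 = 6 - y/3)
u(-107) + (-14176 + 11106) = (6 - ⅓*(-107)) + (-14176 + 11106) = (6 + 107/3) - 3070 = 125/3 - 3070 = -9085/3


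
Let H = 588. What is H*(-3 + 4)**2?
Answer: 588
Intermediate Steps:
H*(-3 + 4)**2 = 588*(-3 + 4)**2 = 588*1**2 = 588*1 = 588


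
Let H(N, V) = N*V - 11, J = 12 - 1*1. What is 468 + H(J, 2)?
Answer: 479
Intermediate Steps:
J = 11 (J = 12 - 1 = 11)
H(N, V) = -11 + N*V
468 + H(J, 2) = 468 + (-11 + 11*2) = 468 + (-11 + 22) = 468 + 11 = 479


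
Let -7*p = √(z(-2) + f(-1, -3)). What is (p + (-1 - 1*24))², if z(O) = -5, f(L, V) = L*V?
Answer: (175 + I*√2)²/49 ≈ 624.96 + 10.102*I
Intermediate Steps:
p = -I*√2/7 (p = -√(-5 - 1*(-3))/7 = -√(-5 + 3)/7 = -I*√2/7 ≈ -0.20203*I)
(p + (-1 - 1*24))² = (-I*√2/7 + (-1 - 1*24))² = (-I*√2/7 + (-1 - 24))² = (-I*√2/7 - 25)² = (-25 - I*√2/7)²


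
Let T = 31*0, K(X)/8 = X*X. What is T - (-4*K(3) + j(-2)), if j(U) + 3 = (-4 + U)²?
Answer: 255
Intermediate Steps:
K(X) = 8*X² (K(X) = 8*(X*X) = 8*X²)
j(U) = -3 + (-4 + U)²
T = 0
T - (-4*K(3) + j(-2)) = 0 - (-32*3² + (-3 + (-4 - 2)²)) = 0 - (-32*9 + (-3 + (-6)²)) = 0 - (-4*72 + (-3 + 36)) = 0 - (-288 + 33) = 0 - 1*(-255) = 0 + 255 = 255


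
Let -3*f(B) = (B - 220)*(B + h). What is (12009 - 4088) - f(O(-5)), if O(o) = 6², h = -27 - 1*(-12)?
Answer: 6633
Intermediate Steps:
h = -15 (h = -27 + 12 = -15)
O(o) = 36
f(B) = -(-220 + B)*(-15 + B)/3 (f(B) = -(B - 220)*(B - 15)/3 = -(-220 + B)*(-15 + B)/3)
(12009 - 4088) - f(O(-5)) = (12009 - 4088) - (-1100 - ⅓*36² + (235/3)*36) = 7921 - (-1100 - ⅓*1296 + 2820) = 7921 - (-1100 - 432 + 2820) = 7921 - 1*1288 = 7921 - 1288 = 6633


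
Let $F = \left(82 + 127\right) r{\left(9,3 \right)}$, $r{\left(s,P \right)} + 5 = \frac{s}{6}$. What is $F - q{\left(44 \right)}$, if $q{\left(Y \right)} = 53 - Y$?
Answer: $- \frac{1481}{2} \approx -740.5$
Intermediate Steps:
$r{\left(s,P \right)} = -5 + \frac{s}{6}$
$F = - \frac{1463}{2}$ ($F = \left(82 + 127\right) \left(-5 + \frac{1}{6} \cdot 9\right) = 209 \left(-5 + \frac{3}{2}\right) = 209 \left(- \frac{7}{2}\right) = - \frac{1463}{2} \approx -731.5$)
$F - q{\left(44 \right)} = - \frac{1463}{2} - \left(53 - 44\right) = - \frac{1463}{2} - 9 = - \frac{1481}{2}$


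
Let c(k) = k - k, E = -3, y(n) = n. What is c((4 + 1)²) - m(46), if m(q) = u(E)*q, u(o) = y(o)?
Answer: 138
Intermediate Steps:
c(k) = 0
u(o) = o
m(q) = -3*q
c((4 + 1)²) - m(46) = 0 - (-3)*46 = 0 - 1*(-138) = 0 + 138 = 138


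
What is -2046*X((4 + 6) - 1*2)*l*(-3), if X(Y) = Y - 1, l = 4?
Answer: 171864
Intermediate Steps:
X(Y) = -1 + Y
-2046*X((4 + 6) - 1*2)*l*(-3) = -2046*(-1 + ((4 + 6) - 1*2))*4*(-3) = -2046*(-1 + (10 - 2))*4*(-3) = -2046*(-1 + 8)*4*(-3) = -2046*7*4*(-3) = -57288*(-3) = -2046*(-84) = 171864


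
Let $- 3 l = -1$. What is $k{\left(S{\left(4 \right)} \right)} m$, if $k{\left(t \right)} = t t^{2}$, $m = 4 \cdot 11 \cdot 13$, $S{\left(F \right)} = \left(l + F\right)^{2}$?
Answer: $\frac{2760934748}{729} \approx 3.7873 \cdot 10^{6}$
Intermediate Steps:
$l = \frac{1}{3}$ ($l = \left(- \frac{1}{3}\right) \left(-1\right) = \frac{1}{3} \approx 0.33333$)
$S{\left(F \right)} = \left(\frac{1}{3} + F\right)^{2}$
$m = 572$ ($m = 44 \cdot 13 = 572$)
$k{\left(t \right)} = t^{3}$
$k{\left(S{\left(4 \right)} \right)} m = \left(\frac{\left(1 + 3 \cdot 4\right)^{2}}{9}\right)^{3} \cdot 572 = \left(\frac{\left(1 + 12\right)^{2}}{9}\right)^{3} \cdot 572 = \left(\frac{13^{2}}{9}\right)^{3} \cdot 572 = \left(\frac{1}{9} \cdot 169\right)^{3} \cdot 572 = \left(\frac{169}{9}\right)^{3} \cdot 572 = \frac{4826809}{729} \cdot 572 = \frac{2760934748}{729}$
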